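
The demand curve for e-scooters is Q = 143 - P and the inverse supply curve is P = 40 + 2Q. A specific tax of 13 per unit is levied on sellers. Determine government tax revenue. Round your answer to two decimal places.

Rewriting demand in inverse form: P = 143 - Q.
Pre-tax equilibrium: 143 - Q = 40 + 2Q gives Q* = 34.3333, P* = 108.6667.
With the tax, sellers need 13 more per unit: 143 - Q = 40 + 2Q + 13, so Q_t = 30. Buyers pay P_b = 113; sellers receive P_s = P_b - 13 = 100.
Revenue is the tax times quantity traded: 13 x 30 = 390.

390.00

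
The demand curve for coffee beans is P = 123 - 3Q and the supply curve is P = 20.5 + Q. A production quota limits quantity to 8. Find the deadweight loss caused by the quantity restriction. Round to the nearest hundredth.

621.28

Without the quota, 123 - 3Q = 20.5 + Q gives Q* = 25.625.
At Q = 8 the demand price is 123 - 3(8) = 99 and the supply price is 20.5 + (8) = 28.5.
DWL = (1/2)(gap between curves at 8) x (Q* - 8) = (1/2)(70.5)(17.625) = 621.2812.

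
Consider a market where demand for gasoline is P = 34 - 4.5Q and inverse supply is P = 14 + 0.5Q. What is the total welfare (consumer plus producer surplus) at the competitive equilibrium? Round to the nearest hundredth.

Equilibrium: 34 - 4.5Q = 14 + 0.5Q, so Q* = 4 and P* = 16.
CS = (1/2)(4)(18) = 36 and PS = (1/2)(4)(2) = 4, so total surplus = 40.

40.00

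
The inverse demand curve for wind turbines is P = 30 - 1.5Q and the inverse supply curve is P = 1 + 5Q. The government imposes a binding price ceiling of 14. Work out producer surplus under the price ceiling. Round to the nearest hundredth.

Without the control, 30 - 1.5Q = 1 + 5Q so Q* = 4.4615 and P* = 23.3077.
At P = 14, sellers supply (14 - 1)/5 = 2.6 while buyers want more, so the quantity traded is 2.6 at price 14.
PS is the triangle above supply below 14: (1/2)(2.6)(14 - 1) = 16.9.

16.90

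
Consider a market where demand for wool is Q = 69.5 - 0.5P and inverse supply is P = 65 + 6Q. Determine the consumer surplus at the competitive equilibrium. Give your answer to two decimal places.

85.56

Rewriting demand in inverse form: P = 139 - 2Q.
Setting demand equal to supply, 74 = 8Q, so Q* = 9.25 and P* = 120.5.
Consumer surplus is the triangle under demand above P*: (1/2)(9.25)(139 - 120.5) = (1/2)(9.25)(18.5) = 85.5625.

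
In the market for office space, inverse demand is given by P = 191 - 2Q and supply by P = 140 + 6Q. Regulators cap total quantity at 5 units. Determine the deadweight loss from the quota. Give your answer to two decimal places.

Without the quota, 191 - 2Q = 140 + 6Q gives Q* = 6.375.
At Q = 5 the demand price is 191 - 2(5) = 181 and the supply price is 140 + 6(5) = 170.
Deadweight loss is the triangle between the curves from 5 to 6.375: (1/2)(181 - 170)(6.375 - 5) = 7.5625.

7.56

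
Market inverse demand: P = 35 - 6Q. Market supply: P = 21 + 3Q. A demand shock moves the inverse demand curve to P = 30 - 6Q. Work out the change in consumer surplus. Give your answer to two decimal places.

-4.26

Initial equilibrium: Q_0 = 1.5556, P_0 = 25.6667; CS_0 = (1/2)(1.5556)(9.3333) = 7.2593, PS_0 = (1/2)(1.5556)(4.6667) = 3.6296.
New equilibrium: 30 - 6Q = 21 + 3Q gives Q_1 = 1, P_1 = 24; CS_1 = 3, PS_1 = 1.5.
Change in consumer surplus = 3 - 7.2593 = -4.2593.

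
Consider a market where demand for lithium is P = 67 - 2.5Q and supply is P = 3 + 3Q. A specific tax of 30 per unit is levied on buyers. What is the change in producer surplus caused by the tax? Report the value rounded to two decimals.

Without the tax, 67 - 2.5Q = 3 + 3Q so Q* = 11.6364 and P* = 37.9091.
With the tax, buyers' net willingness to pay falls by 30: (67 - 30) - 2.5Q = 3 + 3Q, so Q_t = 6.1818. Buyers pay P_b = 51.5455; sellers receive P_s = P_b - 30 = 21.5455.
PS falls from (1/2)(11.6364)(34.9091) = 203.1074 to (1/2)(6.1818)(18.5455) = 57.3223, a change of -145.7851.

-145.79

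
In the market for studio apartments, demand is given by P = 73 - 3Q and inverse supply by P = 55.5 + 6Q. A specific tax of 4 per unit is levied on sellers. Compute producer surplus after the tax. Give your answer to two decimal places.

Pre-tax equilibrium: 73 - 3Q = 55.5 + 6Q gives Q* = 1.9444, P* = 67.1667.
A tax on sellers shifts supply up by 4: 73 - 3Q = 55.5 + 6Q + 4, so Q_t = 1.5. Buyers pay P_b = 68.5; sellers receive P_s = P_b - 4 = 64.5.
PS = (1/2)(Q_t)(P_s - 55.5) = (1/2)(1.5)(9) = 6.75.

6.75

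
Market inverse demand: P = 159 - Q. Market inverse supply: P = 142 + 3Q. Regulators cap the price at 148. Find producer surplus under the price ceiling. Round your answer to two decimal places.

6.00

Without the control, 159 - Q = 142 + 3Q so Q* = 4.25 and P* = 154.75.
At P = 148, sellers supply (148 - 142)/3 = 2 while buyers want more, so the quantity traded is 2 at price 148.
PS is the triangle above supply below 148: (1/2)(2)(148 - 142) = 6.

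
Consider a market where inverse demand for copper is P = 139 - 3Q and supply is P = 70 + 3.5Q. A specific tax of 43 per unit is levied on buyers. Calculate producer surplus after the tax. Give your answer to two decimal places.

28.00

Pre-tax equilibrium: 139 - 3Q = 70 + 3.5Q gives Q* = 10.6154, P* = 107.1538.
With the tax, buyers' net willingness to pay falls by 43: (139 - 43) - 3Q = 70 + 3.5Q, so Q_t = 4. Buyers pay P_b = 127; sellers receive P_s = P_b - 43 = 84.
Producer surplus is the triangle above supply below P_s: (1/2)(4)(84 - 70) = 28.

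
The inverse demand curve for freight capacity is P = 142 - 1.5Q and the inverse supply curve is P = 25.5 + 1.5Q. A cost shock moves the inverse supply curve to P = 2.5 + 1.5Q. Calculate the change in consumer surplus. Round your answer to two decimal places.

Initial equilibrium: Q_0 = 38.8333, P_0 = 83.75; CS_0 = (1/2)(38.8333)(58.25) = 1131.0208, PS_0 = (1/2)(38.8333)(58.25) = 1131.0208.
New equilibrium: 142 - 1.5Q = 2.5 + 1.5Q gives Q_1 = 46.5, P_1 = 72.25; CS_1 = 1621.6875, PS_1 = 1621.6875.
Change in consumer surplus = 1621.6875 - 1131.0208 = 490.6667.

490.67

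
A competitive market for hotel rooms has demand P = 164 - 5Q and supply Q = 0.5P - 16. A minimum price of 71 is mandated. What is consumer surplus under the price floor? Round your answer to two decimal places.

864.90

Rewriting supply in inverse form: P = 32 + 2Q.
Without the control, 164 - 5Q = 32 + 2Q so Q* = 18.8571 and P* = 69.7143.
At the floor price 71, quantity demanded is (164 - 71)/5 = 18.6; demand is the short side, so Q = 18.6 trades at P = 71.
CS is the triangle under demand above 71: (1/2)(18.6)(164 - 71) = 864.9.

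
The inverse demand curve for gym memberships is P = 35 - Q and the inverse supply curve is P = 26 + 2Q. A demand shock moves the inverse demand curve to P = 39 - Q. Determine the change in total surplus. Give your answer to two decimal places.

Initial equilibrium: Q_0 = 3, P_0 = 32; CS_0 = (1/2)(3)(3) = 4.5, PS_0 = (1/2)(3)(6) = 9.
New equilibrium: 39 - Q = 26 + 2Q gives Q_1 = 4.3333, P_1 = 34.6667; CS_1 = 9.3889, PS_1 = 18.7778.
Change in total surplus = (9.3889 + 18.7778) - (4.5 + 9) = 14.6667.

14.67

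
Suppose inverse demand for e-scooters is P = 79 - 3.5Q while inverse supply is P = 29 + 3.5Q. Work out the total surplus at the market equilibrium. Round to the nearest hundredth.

178.57

Setting demand equal to supply, 50 = 7Q, so Q* = 7.1429 and P* = 54.
Total surplus is the full triangle between the curves from 0 to Q*: (1/2)(7.1429)(79 - 29) = 178.5714.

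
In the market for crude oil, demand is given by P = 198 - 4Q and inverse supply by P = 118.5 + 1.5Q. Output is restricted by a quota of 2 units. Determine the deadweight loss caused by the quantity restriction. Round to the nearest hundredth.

426.57

Unrestricted equilibrium: Q* = (198 - 118.5)/(4 + 1.5) = 14.4545.
At Q = 2 the demand price is 198 - 4(2) = 190 and the supply price is 118.5 + 1.5(2) = 121.5.
DWL = (1/2)(gap between curves at 2) x (Q* - 2) = (1/2)(68.5)(12.4545) = 426.5682.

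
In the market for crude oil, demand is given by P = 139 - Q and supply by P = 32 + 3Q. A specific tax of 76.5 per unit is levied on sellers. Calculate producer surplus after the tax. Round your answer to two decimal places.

87.21

Without the tax, 139 - Q = 32 + 3Q so Q* = 26.75 and P* = 112.25.
With the tax, sellers need 76.5 more per unit: 139 - Q = 32 + 3Q + 76.5, so Q_t = 7.625. Buyers pay P_b = 131.375; sellers receive P_s = P_b - 76.5 = 54.875.
PS = (1/2)(Q_t)(P_s - 32) = (1/2)(7.625)(22.875) = 87.2109.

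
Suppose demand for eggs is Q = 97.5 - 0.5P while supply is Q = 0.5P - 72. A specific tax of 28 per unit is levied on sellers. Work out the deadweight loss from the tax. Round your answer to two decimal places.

Rewriting demand in inverse form: P = 195 - 2Q.
Rewriting supply in inverse form: P = 144 + 2Q.
Without the tax, 195 - 2Q = 144 + 2Q so Q* = 12.75 and P* = 169.5.
A tax on sellers shifts supply up by 28: 195 - 2Q = 144 + 2Q + 28, so Q_t = 5.75. Buyers pay P_b = 183.5; sellers receive P_s = P_b - 28 = 155.5.
The welfare triangle lost has base Q* - Q_t = 7 and height t = 28, so DWL = (1/2)(7)(28) = 98.

98.00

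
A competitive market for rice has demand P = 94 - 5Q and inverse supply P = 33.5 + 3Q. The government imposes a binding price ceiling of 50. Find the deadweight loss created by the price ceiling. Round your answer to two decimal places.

17.02

Free-market equilibrium: 94 - 5Q = 33.5 + 3Q gives Q* = 7.5625, P* = 56.1875.
At the ceiling price 50, quantity supplied is (50 - 33.5)/3 = 5.5; supply is the short side, so Q = 5.5 trades at P = 50.
The lost-trades triangle has base Q* - 5.5 = 2.0625 and height equal to the gap between the curves at Q = 5.5, which is 66.5 - 50 = 16.5. DWL = (1/2)(2.0625)(16.5) = 17.0156.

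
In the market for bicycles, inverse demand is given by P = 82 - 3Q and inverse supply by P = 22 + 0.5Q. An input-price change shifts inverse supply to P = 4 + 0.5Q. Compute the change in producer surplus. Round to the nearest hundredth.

50.69

Initial equilibrium: Q_0 = 17.1429, P_0 = 30.5714; CS_0 = (1/2)(17.1429)(51.4286) = 440.8163, PS_0 = (1/2)(17.1429)(8.5714) = 73.4694.
New equilibrium: 82 - 3Q = 4 + 0.5Q gives Q_1 = 22.2857, P_1 = 15.1429; CS_1 = 744.9796, PS_1 = 124.1633.
Change in producer surplus = 124.1633 - 73.4694 = 50.6939.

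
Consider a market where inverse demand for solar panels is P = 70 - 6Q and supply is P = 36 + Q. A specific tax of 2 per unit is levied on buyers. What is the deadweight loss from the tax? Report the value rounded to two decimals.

Without the tax, 70 - 6Q = 36 + Q so Q* = 4.8571 and P* = 40.8571.
With the tax, buyers' net willingness to pay falls by 2: (70 - 2) - 6Q = 36 + Q, so Q_t = 4.5714. Buyers pay P_b = 42.5714; sellers receive P_s = P_b - 2 = 40.5714.
The welfare triangle lost has base Q* - Q_t = 0.2857 and height t = 2, so DWL = (1/2)(0.2857)(2) = 0.2857.

0.29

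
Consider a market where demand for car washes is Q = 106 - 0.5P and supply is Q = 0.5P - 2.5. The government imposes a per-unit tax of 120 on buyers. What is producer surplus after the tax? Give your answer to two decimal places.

Rewriting demand in inverse form: P = 212 - 2Q.
Rewriting supply in inverse form: P = 5 + 2Q.
Pre-tax equilibrium: 212 - 2Q = 5 + 2Q gives Q* = 51.75, P* = 108.5.
With the tax, buyers' net willingness to pay falls by 120: (212 - 120) - 2Q = 5 + 2Q, so Q_t = 21.75. Buyers pay P_b = 168.5; sellers receive P_s = P_b - 120 = 48.5.
Producer surplus is the triangle above supply below P_s: (1/2)(21.75)(48.5 - 5) = 473.0625.

473.06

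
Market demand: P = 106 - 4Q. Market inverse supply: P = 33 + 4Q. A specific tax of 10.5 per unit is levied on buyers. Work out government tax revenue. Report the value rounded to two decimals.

Without the tax, 106 - 4Q = 33 + 4Q so Q* = 9.125 and P* = 69.5.
A tax on buyers shifts demand down by 10.5: (106 - 10.5) - 4Q = 33 + 4Q, so Q_t = 7.8125. Buyers pay P_b = 74.75; sellers receive P_s = P_b - 10.5 = 64.25.
Revenue is the tax times quantity traded: 10.5 x 7.8125 = 82.0312.

82.03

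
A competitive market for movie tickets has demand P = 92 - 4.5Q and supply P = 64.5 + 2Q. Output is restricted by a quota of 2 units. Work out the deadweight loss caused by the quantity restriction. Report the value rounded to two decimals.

Unrestricted equilibrium: Q* = (92 - 64.5)/(4.5 + 2) = 4.2308.
At Q = 2 the demand price is 92 - 4.5(2) = 83 and the supply price is 64.5 + 2(2) = 68.5.
DWL = (1/2)(gap between curves at 2) x (Q* - 2) = (1/2)(14.5)(2.2308) = 16.1731.

16.17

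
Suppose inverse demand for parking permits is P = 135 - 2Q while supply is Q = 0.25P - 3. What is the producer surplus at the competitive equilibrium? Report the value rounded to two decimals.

840.50

Rewriting supply in inverse form: P = 12 + 4Q.
Equilibrium: 135 - 2Q = 12 + 4Q, so Q* = 20.5 and P* = 94.
Producer surplus is the triangle above supply below P*: (1/2)(20.5)(94 - 12) = (1/2)(20.5)(82) = 840.5.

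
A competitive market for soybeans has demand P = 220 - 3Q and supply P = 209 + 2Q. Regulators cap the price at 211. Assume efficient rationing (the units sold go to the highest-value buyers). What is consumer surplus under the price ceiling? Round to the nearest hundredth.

Free-market equilibrium: 220 - 3Q = 209 + 2Q gives Q* = 2.2, P* = 213.4.
At the ceiling price 211, quantity supplied is (211 - 209)/2 = 1; supply is the short side, so Q = 1 trades at P = 211.
The demand price at Q = 1 is 217. CS is the trapezoid between demand and 211 over [0, 1]: (1/2)[(220 - 211) + (217 - 211)](1) = 7.5.

7.50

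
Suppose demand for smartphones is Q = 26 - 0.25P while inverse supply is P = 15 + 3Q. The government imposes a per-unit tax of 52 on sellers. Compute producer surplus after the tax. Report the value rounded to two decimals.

41.91

Rewriting demand in inverse form: P = 104 - 4Q.
Pre-tax equilibrium: 104 - 4Q = 15 + 3Q gives Q* = 12.7143, P* = 53.1429.
With the tax, sellers need 52 more per unit: 104 - 4Q = 15 + 3Q + 52, so Q_t = 5.2857. Buyers pay P_b = 82.8571; sellers receive P_s = P_b - 52 = 30.8571.
PS = (1/2)(Q_t)(P_s - 15) = (1/2)(5.2857)(15.8571) = 41.9082.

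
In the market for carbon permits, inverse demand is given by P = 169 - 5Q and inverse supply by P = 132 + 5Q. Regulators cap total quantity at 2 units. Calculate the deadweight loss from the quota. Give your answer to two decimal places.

Without the quota, 169 - 5Q = 132 + 5Q gives Q* = 3.7.
At Q = 2 the demand price is 169 - 5(2) = 159 and the supply price is 132 + 5(2) = 142.
Deadweight loss is the triangle between the curves from 2 to 3.7: (1/2)(159 - 142)(3.7 - 2) = 14.45.

14.45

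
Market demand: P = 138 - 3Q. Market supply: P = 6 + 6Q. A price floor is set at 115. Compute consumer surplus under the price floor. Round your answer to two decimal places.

Free-market equilibrium: 138 - 3Q = 6 + 6Q gives Q* = 14.6667, P* = 94.
At P = 115, buyers demand (138 - 115)/3 = 7.6667 while sellers would supply more, so the quantity traded is 7.6667 at price 115.
CS is the triangle under demand above 115: (1/2)(7.6667)(138 - 115) = 88.1667.

88.17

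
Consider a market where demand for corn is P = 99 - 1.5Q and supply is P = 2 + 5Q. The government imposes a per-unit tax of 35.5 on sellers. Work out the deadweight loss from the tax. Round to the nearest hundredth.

96.94

Pre-tax equilibrium: 99 - 1.5Q = 2 + 5Q gives Q* = 14.9231, P* = 76.6154.
A tax on sellers shifts supply up by 35.5: 99 - 1.5Q = 2 + 5Q + 35.5, so Q_t = 9.4615. Buyers pay P_b = 84.8077; sellers receive P_s = P_b - 35.5 = 49.3077.
The welfare triangle lost has base Q* - Q_t = 5.4615 and height t = 35.5, so DWL = (1/2)(5.4615)(35.5) = 96.9423.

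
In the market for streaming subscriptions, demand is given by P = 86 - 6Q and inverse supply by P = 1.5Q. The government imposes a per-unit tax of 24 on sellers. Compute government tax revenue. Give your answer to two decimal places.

198.40

Without the tax, 86 - 6Q = 1.5Q so Q* = 11.4667 and P* = 17.2.
A tax on sellers shifts supply up by 24: 86 - 6Q = 1.5Q + 24, so Q_t = 8.2667. Buyers pay P_b = 36.4; sellers receive P_s = P_b - 24 = 12.4.
Tax revenue = t x Q_t = 24 x 8.2667 = 198.4.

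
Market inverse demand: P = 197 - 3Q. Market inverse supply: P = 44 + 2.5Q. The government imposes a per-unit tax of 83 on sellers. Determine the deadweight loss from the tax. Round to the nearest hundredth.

626.27

Without the tax, 197 - 3Q = 44 + 2.5Q so Q* = 27.8182 and P* = 113.5455.
A tax on sellers shifts supply up by 83: 197 - 3Q = 44 + 2.5Q + 83, so Q_t = 12.7273. Buyers pay P_b = 158.8182; sellers receive P_s = P_b - 83 = 75.8182.
Deadweight loss is the triangle between the curves from Q_t to Q*: (1/2)(27.8182 - 12.7273)(83) = 626.2727.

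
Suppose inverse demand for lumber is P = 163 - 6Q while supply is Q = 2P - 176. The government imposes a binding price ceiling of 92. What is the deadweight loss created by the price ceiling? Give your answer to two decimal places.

Rewriting supply in inverse form: P = 88 + 0.5Q.
Free-market equilibrium: 163 - 6Q = 88 + 0.5Q gives Q* = 11.5385, P* = 93.7692.
At P = 92, sellers supply (92 - 88)/0.5 = 8 while buyers want more, so the quantity traded is 8 at price 92.
The lost-trades triangle has base Q* - 8 = 3.5385 and height equal to the gap between the curves at Q = 8, which is 115 - 92 = 23. DWL = (1/2)(3.5385)(23) = 40.6923.

40.69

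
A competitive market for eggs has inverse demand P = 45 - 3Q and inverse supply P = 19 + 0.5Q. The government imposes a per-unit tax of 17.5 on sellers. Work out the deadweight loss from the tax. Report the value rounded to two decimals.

43.75

Without the tax, 45 - 3Q = 19 + 0.5Q so Q* = 7.4286 and P* = 22.7143.
With the tax, sellers need 17.5 more per unit: 45 - 3Q = 19 + 0.5Q + 17.5, so Q_t = 2.4286. Buyers pay P_b = 37.7143; sellers receive P_s = P_b - 17.5 = 20.2143.
The welfare triangle lost has base Q* - Q_t = 5 and height t = 17.5, so DWL = (1/2)(5)(17.5) = 43.75.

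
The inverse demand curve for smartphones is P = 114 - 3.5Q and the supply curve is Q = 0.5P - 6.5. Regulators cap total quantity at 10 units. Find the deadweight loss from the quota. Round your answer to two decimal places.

Rewriting supply in inverse form: P = 13 + 2Q.
Unrestricted equilibrium: Q* = (114 - 13)/(3.5 + 2) = 18.3636.
At Q = 10 the demand price is 114 - 3.5(10) = 79 and the supply price is 13 + 2(10) = 33.
DWL = (1/2)(gap between curves at 10) x (Q* - 10) = (1/2)(46)(8.3636) = 192.3636.

192.36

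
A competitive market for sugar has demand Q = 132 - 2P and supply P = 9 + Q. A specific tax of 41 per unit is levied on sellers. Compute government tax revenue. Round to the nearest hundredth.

Rewriting demand in inverse form: P = 66 - 0.5Q.
Without the tax, 66 - 0.5Q = 9 + Q so Q* = 38 and P* = 47.
With the tax, sellers need 41 more per unit: 66 - 0.5Q = 9 + Q + 41, so Q_t = 10.6667. Buyers pay P_b = 60.6667; sellers receive P_s = P_b - 41 = 19.6667.
Revenue is the tax times quantity traded: 41 x 10.6667 = 437.3333.

437.33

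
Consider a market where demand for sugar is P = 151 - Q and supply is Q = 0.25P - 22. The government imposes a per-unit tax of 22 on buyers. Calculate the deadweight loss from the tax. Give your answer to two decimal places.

Rewriting supply in inverse form: P = 88 + 4Q.
Without the tax, 151 - Q = 88 + 4Q so Q* = 12.6 and P* = 138.4.
A tax on buyers shifts demand down by 22: (151 - 22) - Q = 88 + 4Q, so Q_t = 8.2. Buyers pay P_b = 142.8; sellers receive P_s = P_b - 22 = 120.8.
The welfare triangle lost has base Q* - Q_t = 4.4 and height t = 22, so DWL = (1/2)(4.4)(22) = 48.4.

48.40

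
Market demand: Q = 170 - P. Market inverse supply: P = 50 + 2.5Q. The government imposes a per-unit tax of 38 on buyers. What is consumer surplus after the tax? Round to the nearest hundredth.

Rewriting demand in inverse form: P = 170 - Q.
Without the tax, 170 - Q = 50 + 2.5Q so Q* = 34.2857 and P* = 135.7143.
A tax on buyers shifts demand down by 38: (170 - 38) - Q = 50 + 2.5Q, so Q_t = 23.4286. Buyers pay P_b = 146.5714; sellers receive P_s = P_b - 38 = 108.5714.
Consumer surplus is the triangle under demand above P_b: (1/2)(23.4286)(170 - 146.5714) = 274.449.

274.45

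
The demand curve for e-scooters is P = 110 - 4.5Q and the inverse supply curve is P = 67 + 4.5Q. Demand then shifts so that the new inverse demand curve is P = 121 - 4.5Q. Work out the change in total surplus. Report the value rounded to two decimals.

Initial equilibrium: Q_0 = 4.7778, P_0 = 88.5; CS_0 = (1/2)(4.7778)(21.5) = 51.3611, PS_0 = (1/2)(4.7778)(21.5) = 51.3611.
New equilibrium: 121 - 4.5Q = 67 + 4.5Q gives Q_1 = 6, P_1 = 94; CS_1 = 81, PS_1 = 81.
Change in total surplus = (81 + 81) - (51.3611 + 51.3611) = 59.2778.

59.28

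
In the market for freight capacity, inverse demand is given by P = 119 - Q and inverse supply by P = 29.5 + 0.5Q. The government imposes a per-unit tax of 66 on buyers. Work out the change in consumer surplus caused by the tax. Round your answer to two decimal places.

Without the tax, 119 - Q = 29.5 + 0.5Q so Q* = 59.6667 and P* = 59.3333.
With the tax, buyers' net willingness to pay falls by 66: (119 - 66) - Q = 29.5 + 0.5Q, so Q_t = 15.6667. Buyers pay P_b = 103.3333; sellers receive P_s = P_b - 66 = 37.3333.
Consumers lose the trapezoid between P* and P_b out to Q_t plus the triangle from Q_t to Q*: change in CS = 122.7222 - 1780.0556 = -1657.3333.

-1657.33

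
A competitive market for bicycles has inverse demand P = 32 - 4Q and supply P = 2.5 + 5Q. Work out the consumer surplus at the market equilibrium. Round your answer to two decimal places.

Setting demand equal to supply, 29.5 = 9Q, so Q* = 3.2778 and P* = 18.8889.
CS is the area between the demand curve and P* from 0 to Q*: (1/2)(3.2778)(13.1111) = 21.4877.

21.49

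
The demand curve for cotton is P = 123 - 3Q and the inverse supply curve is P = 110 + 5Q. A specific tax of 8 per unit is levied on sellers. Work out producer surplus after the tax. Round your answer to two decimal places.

Without the tax, 123 - 3Q = 110 + 5Q so Q* = 1.625 and P* = 118.125.
With the tax, sellers need 8 more per unit: 123 - 3Q = 110 + 5Q + 8, so Q_t = 0.625. Buyers pay P_b = 121.125; sellers receive P_s = P_b - 8 = 113.125.
PS = (1/2)(Q_t)(P_s - 110) = (1/2)(0.625)(3.125) = 0.9766.

0.98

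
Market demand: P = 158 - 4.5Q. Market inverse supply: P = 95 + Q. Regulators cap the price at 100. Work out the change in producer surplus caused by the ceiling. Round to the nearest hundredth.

-53.10

Free-market equilibrium: 158 - 4.5Q = 95 + Q gives Q* = 11.4545, P* = 106.4545.
At P = 100, sellers supply (100 - 95)/1 = 5 while buyers want more, so the quantity traded is 5 at price 100.
PS goes from (1/2)(11.4545)(11.4545) = 65.6033 to 12.5 (computed as (100 - 95)(5) - (1/2)(1)(5)^2), a change of -53.1033.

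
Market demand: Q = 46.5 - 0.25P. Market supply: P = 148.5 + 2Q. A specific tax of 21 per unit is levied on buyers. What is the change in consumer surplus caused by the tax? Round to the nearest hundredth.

Rewriting demand in inverse form: P = 186 - 4Q.
Pre-tax equilibrium: 186 - 4Q = 148.5 + 2Q gives Q* = 6.25, P* = 161.
A tax on buyers shifts demand down by 21: (186 - 21) - 4Q = 148.5 + 2Q, so Q_t = 2.75. Buyers pay P_b = 175; sellers receive P_s = P_b - 21 = 154.
CS falls from (1/2)(6.25)(25) = 78.125 to (1/2)(2.75)(11) = 15.125, a change of -63.

-63.00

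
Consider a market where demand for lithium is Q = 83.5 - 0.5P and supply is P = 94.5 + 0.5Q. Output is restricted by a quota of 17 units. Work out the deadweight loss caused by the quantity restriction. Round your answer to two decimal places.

Rewriting demand in inverse form: P = 167 - 2Q.
Without the quota, 167 - 2Q = 94.5 + 0.5Q gives Q* = 29.
At Q = 17 the demand price is 167 - 2(17) = 133 and the supply price is 94.5 + 0.5(17) = 103.
DWL = (1/2)(gap between curves at 17) x (Q* - 17) = (1/2)(30)(12) = 180.

180.00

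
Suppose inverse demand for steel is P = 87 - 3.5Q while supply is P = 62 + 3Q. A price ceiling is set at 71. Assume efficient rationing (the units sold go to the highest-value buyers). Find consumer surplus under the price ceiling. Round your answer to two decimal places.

32.25

Free-market equilibrium: 87 - 3.5Q = 62 + 3Q gives Q* = 3.8462, P* = 73.5385.
At P = 71, sellers supply (71 - 62)/3 = 3 while buyers want more, so the quantity traded is 3 at price 71.
The demand price at Q = 3 is 76.5. CS is the trapezoid between demand and 71 over [0, 3]: (1/2)[(87 - 71) + (76.5 - 71)](3) = 32.25.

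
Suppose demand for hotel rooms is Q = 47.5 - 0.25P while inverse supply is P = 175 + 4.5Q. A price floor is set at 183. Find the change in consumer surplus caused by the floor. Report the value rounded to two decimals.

Rewriting demand in inverse form: P = 190 - 4Q.
Free-market equilibrium: 190 - 4Q = 175 + 4.5Q gives Q* = 1.7647, P* = 182.9412.
At P = 183, buyers demand (190 - 183)/4 = 1.75 while sellers would supply more, so the quantity traded is 1.75 at price 183.
CS goes from (1/2)(1.7647)(7.0588) = 6.2284 to 6.125 (computed as (190 - 183)(1.75) - (1/2)(4)(1.75)^2), a change of -0.1034.

-0.10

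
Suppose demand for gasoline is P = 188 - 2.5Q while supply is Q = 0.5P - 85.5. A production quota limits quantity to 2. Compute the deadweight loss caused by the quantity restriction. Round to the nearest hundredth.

7.11

Rewriting supply in inverse form: P = 171 + 2Q.
Unrestricted equilibrium: Q* = (188 - 171)/(2.5 + 2) = 3.7778.
At Q = 2 the demand price is 188 - 2.5(2) = 183 and the supply price is 171 + 2(2) = 175.
Deadweight loss is the triangle between the curves from 2 to 3.7778: (1/2)(183 - 175)(3.7778 - 2) = 7.1111.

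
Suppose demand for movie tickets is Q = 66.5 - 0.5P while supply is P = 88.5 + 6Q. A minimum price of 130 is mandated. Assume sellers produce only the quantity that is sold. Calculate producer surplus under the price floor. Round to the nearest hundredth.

Rewriting demand in inverse form: P = 133 - 2Q.
Free-market equilibrium: 133 - 2Q = 88.5 + 6Q gives Q* = 5.5625, P* = 121.875.
At the floor price 130, quantity demanded is (133 - 130)/2 = 1.5; demand is the short side, so Q = 1.5 trades at P = 130.
The supply price at Q = 1.5 is 97.5. PS is the trapezoid between 130 and supply over [0, 1.5]: (1/2)[(130 - 88.5) + (130 - 97.5)](1.5) = 55.5.

55.50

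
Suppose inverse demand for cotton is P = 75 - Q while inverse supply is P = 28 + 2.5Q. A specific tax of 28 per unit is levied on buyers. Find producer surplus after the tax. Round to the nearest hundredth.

Without the tax, 75 - Q = 28 + 2.5Q so Q* = 13.4286 and P* = 61.5714.
With the tax, buyers' net willingness to pay falls by 28: (75 - 28) - Q = 28 + 2.5Q, so Q_t = 5.4286. Buyers pay P_b = 69.5714; sellers receive P_s = P_b - 28 = 41.5714.
PS = (1/2)(Q_t)(P_s - 28) = (1/2)(5.4286)(13.5714) = 36.8367.

36.84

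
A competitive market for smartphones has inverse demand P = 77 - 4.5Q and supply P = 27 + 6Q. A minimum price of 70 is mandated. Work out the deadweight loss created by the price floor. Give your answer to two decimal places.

Free-market equilibrium: 77 - 4.5Q = 27 + 6Q gives Q* = 4.7619, P* = 55.5714.
At P = 70, buyers demand (77 - 70)/4.5 = 1.5556 while sellers would supply more, so the quantity traded is 1.5556 at price 70.
At Q = 1.5556 the demand price is 70 and the supply price is 36.3333. Deadweight loss is the triangle between the curves from 1.5556 to 4.7619: (1/2)(70 - 36.3333)(4.7619 - 1.5556) = 53.9735.

53.97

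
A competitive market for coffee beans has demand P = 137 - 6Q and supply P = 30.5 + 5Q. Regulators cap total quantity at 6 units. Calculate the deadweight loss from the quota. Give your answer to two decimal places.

Unrestricted equilibrium: Q* = (137 - 30.5)/(6 + 5) = 9.6818.
At Q = 6 the demand price is 137 - 6(6) = 101 and the supply price is 30.5 + 5(6) = 60.5.
DWL = (1/2)(gap between curves at 6) x (Q* - 6) = (1/2)(40.5)(3.6818) = 74.5568.

74.56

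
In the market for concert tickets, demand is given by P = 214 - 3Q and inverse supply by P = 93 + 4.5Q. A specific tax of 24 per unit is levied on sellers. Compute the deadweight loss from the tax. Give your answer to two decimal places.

Without the tax, 214 - 3Q = 93 + 4.5Q so Q* = 16.1333 and P* = 165.6.
With the tax, sellers need 24 more per unit: 214 - 3Q = 93 + 4.5Q + 24, so Q_t = 12.9333. Buyers pay P_b = 175.2; sellers receive P_s = P_b - 24 = 151.2.
Deadweight loss is the triangle between the curves from Q_t to Q*: (1/2)(16.1333 - 12.9333)(24) = 38.4.

38.40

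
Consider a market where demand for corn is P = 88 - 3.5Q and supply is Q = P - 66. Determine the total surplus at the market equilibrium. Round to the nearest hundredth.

Rewriting supply in inverse form: P = 66 + Q.
Equilibrium: 88 - 3.5Q = 66 + Q, so Q* = 4.8889 and P* = 70.8889.
Total surplus is the full triangle between the curves from 0 to Q*: (1/2)(4.8889)(88 - 66) = 53.7778.

53.78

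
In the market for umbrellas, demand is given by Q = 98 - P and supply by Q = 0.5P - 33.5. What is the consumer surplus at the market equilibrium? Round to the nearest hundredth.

Rewriting demand in inverse form: P = 98 - Q.
Rewriting supply in inverse form: P = 67 + 2Q.
Set 98 - Q = 67 + 2Q, which gives 31 = 3Q, so Q* = 10.3333 and P* = 98 - (10.3333) = 87.6667.
CS is the area between the demand curve and P* from 0 to Q*: (1/2)(10.3333)(10.3333) = 53.3889.

53.39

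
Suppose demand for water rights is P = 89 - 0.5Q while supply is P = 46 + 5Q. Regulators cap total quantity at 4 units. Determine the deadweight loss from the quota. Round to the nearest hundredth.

Unrestricted equilibrium: Q* = (89 - 46)/(0.5 + 5) = 7.8182.
At Q = 4 the demand price is 89 - 0.5(4) = 87 and the supply price is 46 + 5(4) = 66.
Deadweight loss is the triangle between the curves from 4 to 7.8182: (1/2)(87 - 66)(7.8182 - 4) = 40.0909.

40.09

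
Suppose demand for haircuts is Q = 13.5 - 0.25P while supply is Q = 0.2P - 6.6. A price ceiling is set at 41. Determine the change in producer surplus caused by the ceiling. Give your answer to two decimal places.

-7.21

Rewriting demand in inverse form: P = 54 - 4Q.
Rewriting supply in inverse form: P = 33 + 5Q.
Without the control, 54 - 4Q = 33 + 5Q so Q* = 2.3333 and P* = 44.6667.
At the ceiling price 41, quantity supplied is (41 - 33)/5 = 1.6; supply is the short side, so Q = 1.6 trades at P = 41.
PS goes from (1/2)(2.3333)(11.6667) = 13.6111 to 6.4 (computed as (41 - 33)(1.6) - (1/2)(5)(1.6)^2), a change of -7.2111.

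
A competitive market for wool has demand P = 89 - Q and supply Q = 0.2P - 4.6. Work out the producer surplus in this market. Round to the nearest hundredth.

302.50

Rewriting supply in inverse form: P = 23 + 5Q.
Set 89 - Q = 23 + 5Q, which gives 66 = 6Q, so Q* = 11 and P* = 89 - (11) = 78.
PS is the area between P* and the supply curve from 0 to Q*: (1/2)(11)(55) = 302.5.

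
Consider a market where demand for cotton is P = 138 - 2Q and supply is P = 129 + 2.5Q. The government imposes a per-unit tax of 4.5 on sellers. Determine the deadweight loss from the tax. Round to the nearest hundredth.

2.25

Pre-tax equilibrium: 138 - 2Q = 129 + 2.5Q gives Q* = 2, P* = 134.
With the tax, sellers need 4.5 more per unit: 138 - 2Q = 129 + 2.5Q + 4.5, so Q_t = 1. Buyers pay P_b = 136; sellers receive P_s = P_b - 4.5 = 131.5.
The welfare triangle lost has base Q* - Q_t = 1 and height t = 4.5, so DWL = (1/2)(1)(4.5) = 2.25.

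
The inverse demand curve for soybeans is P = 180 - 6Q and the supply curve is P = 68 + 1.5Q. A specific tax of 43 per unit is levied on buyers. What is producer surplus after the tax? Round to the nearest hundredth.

Pre-tax equilibrium: 180 - 6Q = 68 + 1.5Q gives Q* = 14.9333, P* = 90.4.
With the tax, buyers' net willingness to pay falls by 43: (180 - 43) - 6Q = 68 + 1.5Q, so Q_t = 9.2. Buyers pay P_b = 124.8; sellers receive P_s = P_b - 43 = 81.8.
PS = (1/2)(Q_t)(P_s - 68) = (1/2)(9.2)(13.8) = 63.48.

63.48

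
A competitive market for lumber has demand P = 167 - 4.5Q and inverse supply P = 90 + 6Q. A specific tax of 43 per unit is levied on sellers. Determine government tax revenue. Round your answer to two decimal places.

139.24

Pre-tax equilibrium: 167 - 4.5Q = 90 + 6Q gives Q* = 7.3333, P* = 134.
With the tax, sellers need 43 more per unit: 167 - 4.5Q = 90 + 6Q + 43, so Q_t = 3.2381. Buyers pay P_b = 152.4286; sellers receive P_s = P_b - 43 = 109.4286.
Revenue is the tax times quantity traded: 43 x 3.2381 = 139.2381.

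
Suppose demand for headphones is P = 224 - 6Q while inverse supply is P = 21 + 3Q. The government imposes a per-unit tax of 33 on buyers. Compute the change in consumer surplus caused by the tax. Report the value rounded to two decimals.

-455.89

Pre-tax equilibrium: 224 - 6Q = 21 + 3Q gives Q* = 22.5556, P* = 88.6667.
A tax on buyers shifts demand down by 33: (224 - 33) - 6Q = 21 + 3Q, so Q_t = 18.8889. Buyers pay P_b = 110.6667; sellers receive P_s = P_b - 33 = 77.6667.
CS falls from (1/2)(22.5556)(135.3333) = 1526.2593 to (1/2)(18.8889)(113.3333) = 1070.3704, a change of -455.8889.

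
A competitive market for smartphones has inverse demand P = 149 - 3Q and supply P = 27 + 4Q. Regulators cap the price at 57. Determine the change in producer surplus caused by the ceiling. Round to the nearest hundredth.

Free-market equilibrium: 149 - 3Q = 27 + 4Q gives Q* = 17.4286, P* = 96.7143.
At P = 57, sellers supply (57 - 27)/4 = 7.5 while buyers want more, so the quantity traded is 7.5 at price 57.
PS goes from (1/2)(17.4286)(69.7143) = 607.5102 to 112.5 (computed as (57 - 27)(7.5) - (1/2)(4)(7.5)^2), a change of -495.0102.

-495.01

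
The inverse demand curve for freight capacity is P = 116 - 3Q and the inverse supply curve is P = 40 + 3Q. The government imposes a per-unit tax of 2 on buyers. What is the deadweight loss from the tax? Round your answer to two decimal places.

0.33

Pre-tax equilibrium: 116 - 3Q = 40 + 3Q gives Q* = 12.6667, P* = 78.
With the tax, buyers' net willingness to pay falls by 2: (116 - 2) - 3Q = 40 + 3Q, so Q_t = 12.3333. Buyers pay P_b = 79; sellers receive P_s = P_b - 2 = 77.
Deadweight loss is the triangle between the curves from Q_t to Q*: (1/2)(12.6667 - 12.3333)(2) = 0.3333.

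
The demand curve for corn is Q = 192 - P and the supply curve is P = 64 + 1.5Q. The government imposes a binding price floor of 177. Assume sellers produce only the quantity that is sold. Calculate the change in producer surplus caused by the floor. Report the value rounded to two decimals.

Rewriting demand in inverse form: P = 192 - Q.
Free-market equilibrium: 192 - Q = 64 + 1.5Q gives Q* = 51.2, P* = 140.8.
At the floor price 177, quantity demanded is (192 - 177)/1 = 15; demand is the short side, so Q = 15 trades at P = 177.
PS goes from (1/2)(51.2)(76.8) = 1966.08 to 1526.25 (computed as (177 - 64)(15) - (1/2)(1.5)(15)^2), a change of -439.83.

-439.83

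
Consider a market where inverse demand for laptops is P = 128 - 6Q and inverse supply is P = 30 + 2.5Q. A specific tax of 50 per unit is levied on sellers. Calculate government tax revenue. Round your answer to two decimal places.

282.35

Without the tax, 128 - 6Q = 30 + 2.5Q so Q* = 11.5294 and P* = 58.8235.
With the tax, sellers need 50 more per unit: 128 - 6Q = 30 + 2.5Q + 50, so Q_t = 5.6471. Buyers pay P_b = 94.1176; sellers receive P_s = P_b - 50 = 44.1176.
Tax revenue = t x Q_t = 50 x 5.6471 = 282.3529.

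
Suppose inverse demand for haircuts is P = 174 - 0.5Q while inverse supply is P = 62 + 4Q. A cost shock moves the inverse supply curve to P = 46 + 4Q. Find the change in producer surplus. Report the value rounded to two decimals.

Initial equilibrium: Q_0 = 24.8889, P_0 = 161.5556; CS_0 = (1/2)(24.8889)(12.4444) = 154.8642, PS_0 = (1/2)(24.8889)(99.5556) = 1238.9136.
New equilibrium: 174 - 0.5Q = 46 + 4Q gives Q_1 = 28.4444, P_1 = 159.7778; CS_1 = 202.2716, PS_1 = 1618.1728.
Change in producer surplus = 1618.1728 - 1238.9136 = 379.2593.

379.26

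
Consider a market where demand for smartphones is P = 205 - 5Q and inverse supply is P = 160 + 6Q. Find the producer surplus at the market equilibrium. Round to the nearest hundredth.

50.21

Set 205 - 5Q = 160 + 6Q, which gives 45 = 11Q, so Q* = 4.0909 and P* = 205 - 5(4.0909) = 184.5455.
The supply curve's price intercept is 160, so PS = (1/2)(Q*)(P* - 160) = (1/2)(4.0909)(24.5455) = 50.2066.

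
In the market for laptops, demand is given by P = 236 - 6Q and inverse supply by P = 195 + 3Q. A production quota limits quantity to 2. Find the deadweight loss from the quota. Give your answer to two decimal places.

29.39

Unrestricted equilibrium: Q* = (236 - 195)/(6 + 3) = 4.5556.
At Q = 2 the demand price is 236 - 6(2) = 224 and the supply price is 195 + 3(2) = 201.
DWL = (1/2)(gap between curves at 2) x (Q* - 2) = (1/2)(23)(2.5556) = 29.3889.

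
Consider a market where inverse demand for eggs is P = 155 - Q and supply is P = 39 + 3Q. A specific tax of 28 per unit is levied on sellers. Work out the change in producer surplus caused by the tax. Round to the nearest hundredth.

Pre-tax equilibrium: 155 - Q = 39 + 3Q gives Q* = 29, P* = 126.
A tax on sellers shifts supply up by 28: 155 - Q = 39 + 3Q + 28, so Q_t = 22. Buyers pay P_b = 133; sellers receive P_s = P_b - 28 = 105.
PS falls from (1/2)(29)(87) = 1261.5 to (1/2)(22)(66) = 726, a change of -535.5.

-535.50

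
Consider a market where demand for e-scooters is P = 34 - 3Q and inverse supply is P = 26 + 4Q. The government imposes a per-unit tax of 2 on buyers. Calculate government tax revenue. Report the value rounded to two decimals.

1.71

Pre-tax equilibrium: 34 - 3Q = 26 + 4Q gives Q* = 1.1429, P* = 30.5714.
A tax on buyers shifts demand down by 2: (34 - 2) - 3Q = 26 + 4Q, so Q_t = 0.8571. Buyers pay P_b = 31.4286; sellers receive P_s = P_b - 2 = 29.4286.
Revenue is the tax times quantity traded: 2 x 0.8571 = 1.7143.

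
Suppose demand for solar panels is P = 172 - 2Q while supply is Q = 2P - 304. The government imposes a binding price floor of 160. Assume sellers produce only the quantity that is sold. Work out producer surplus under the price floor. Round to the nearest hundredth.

39.00

Rewriting supply in inverse form: P = 152 + 0.5Q.
Free-market equilibrium: 172 - 2Q = 152 + 0.5Q gives Q* = 8, P* = 156.
At the floor price 160, quantity demanded is (172 - 160)/2 = 6; demand is the short side, so Q = 6 trades at P = 160.
The supply price at Q = 6 is 155. PS is the trapezoid between 160 and supply over [0, 6]: (1/2)[(160 - 152) + (160 - 155)](6) = 39.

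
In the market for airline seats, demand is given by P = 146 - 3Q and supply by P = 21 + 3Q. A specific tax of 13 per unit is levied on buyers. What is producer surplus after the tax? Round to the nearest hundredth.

522.67

Pre-tax equilibrium: 146 - 3Q = 21 + 3Q gives Q* = 20.8333, P* = 83.5.
A tax on buyers shifts demand down by 13: (146 - 13) - 3Q = 21 + 3Q, so Q_t = 18.6667. Buyers pay P_b = 90; sellers receive P_s = P_b - 13 = 77.
PS = (1/2)(Q_t)(P_s - 21) = (1/2)(18.6667)(56) = 522.6667.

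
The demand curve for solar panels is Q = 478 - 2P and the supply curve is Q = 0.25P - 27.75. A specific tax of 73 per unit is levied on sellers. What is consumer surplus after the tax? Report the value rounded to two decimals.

37.35

Rewriting demand in inverse form: P = 239 - 0.5Q.
Rewriting supply in inverse form: P = 111 + 4Q.
Pre-tax equilibrium: 239 - 0.5Q = 111 + 4Q gives Q* = 28.4444, P* = 224.7778.
With the tax, sellers need 73 more per unit: 239 - 0.5Q = 111 + 4Q + 73, so Q_t = 12.2222. Buyers pay P_b = 232.8889; sellers receive P_s = P_b - 73 = 159.8889.
CS = (1/2)(Q_t)(239 - P_b) = (1/2)(12.2222)(6.1111) = 37.3457.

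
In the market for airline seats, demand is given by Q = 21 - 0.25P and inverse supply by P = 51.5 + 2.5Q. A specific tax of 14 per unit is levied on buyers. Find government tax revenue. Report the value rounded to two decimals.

39.85

Rewriting demand in inverse form: P = 84 - 4Q.
Without the tax, 84 - 4Q = 51.5 + 2.5Q so Q* = 5 and P* = 64.
A tax on buyers shifts demand down by 14: (84 - 14) - 4Q = 51.5 + 2.5Q, so Q_t = 2.8462. Buyers pay P_b = 72.6154; sellers receive P_s = P_b - 14 = 58.6154.
Revenue is the tax times quantity traded: 14 x 2.8462 = 39.8462.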